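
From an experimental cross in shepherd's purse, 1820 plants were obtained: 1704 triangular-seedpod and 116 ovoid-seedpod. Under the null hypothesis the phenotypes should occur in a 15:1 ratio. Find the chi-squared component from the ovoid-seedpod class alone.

The 15:1 ratio has 16 parts, so with N = 1820 the expected counts are:
  triangular-seedpod: 1820 × 15/16 = 1706.25
  ovoid-seedpod: 1820 × 1/16 = 113.75
Contribution of ovoid-seedpod: (116 − 113.75)² / 113.75 = 0.0445

0.045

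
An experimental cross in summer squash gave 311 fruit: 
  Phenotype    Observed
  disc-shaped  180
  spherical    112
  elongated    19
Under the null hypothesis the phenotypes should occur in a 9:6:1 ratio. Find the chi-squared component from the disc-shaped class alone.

0.147

Total ratio parts = 16. Expected numbers out of 311:
  disc-shaped: 311 × 9/16 = 174.9375
  spherical: 311 × 6/16 = 116.625
  elongated: 311 × 1/16 = 19.4375
Contribution of disc-shaped: (180 − 174.9375)² / 174.9375 = 0.1465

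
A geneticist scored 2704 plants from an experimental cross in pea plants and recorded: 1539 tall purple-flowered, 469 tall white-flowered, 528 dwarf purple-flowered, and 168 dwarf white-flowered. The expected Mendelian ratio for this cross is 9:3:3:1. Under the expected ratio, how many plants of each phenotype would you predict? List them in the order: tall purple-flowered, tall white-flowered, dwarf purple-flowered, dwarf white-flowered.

The 9:3:3:1 ratio has 16 parts, so with N = 2704 the expected counts are:
  tall purple-flowered: 2704 × 9/16 = 1521
  tall white-flowered: 2704 × 3/16 = 507
  dwarf purple-flowered: 2704 × 3/16 = 507
  dwarf white-flowered: 2704 × 1/16 = 169

1521, 507, 507, 169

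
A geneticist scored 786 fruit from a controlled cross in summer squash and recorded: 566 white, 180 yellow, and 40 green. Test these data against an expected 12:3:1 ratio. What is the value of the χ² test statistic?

Total ratio parts = 16. Expected numbers out of 786:
  white: 786 × 12/16 = 589.5
  yellow: 786 × 3/16 = 147.375
  green: 786 × 1/16 = 49.125
χ² = Σ (O − E)² / E
  white: (566 − 589.5)² / 589.5 = 0.9368
  yellow: (180 − 147.375)² / 147.375 = 7.2223
  green: (40 − 49.125)² / 49.125 = 1.6950
χ² = 0.9368 + 7.2223 + 1.6950 = 9.8541 ≈ 9.854

9.854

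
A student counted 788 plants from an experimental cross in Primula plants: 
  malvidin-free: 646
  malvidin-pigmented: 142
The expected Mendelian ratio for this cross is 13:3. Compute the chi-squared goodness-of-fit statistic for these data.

Expected counts for N = 788 under a 13:3 ratio (total parts = 16):
  malvidin-free: 788 × 13/16 = 640.25
  malvidin-pigmented: 788 × 3/16 = 147.75
χ² = Σ (O − E)² / E
  malvidin-free: (646 − 640.25)² / 640.25 = 0.0516
  malvidin-pigmented: (142 − 147.75)² / 147.75 = 0.2238
χ² = 0.0516 + 0.2238 = 0.2754 ≈ 0.275

0.275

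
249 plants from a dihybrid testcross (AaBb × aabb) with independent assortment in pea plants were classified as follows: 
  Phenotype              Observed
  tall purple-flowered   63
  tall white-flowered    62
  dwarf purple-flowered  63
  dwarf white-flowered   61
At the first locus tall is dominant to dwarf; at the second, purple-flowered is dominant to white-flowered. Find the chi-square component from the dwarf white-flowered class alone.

A dihybrid testcross with independent assortment gives a 1:1:1:1 ratio.
Total ratio parts = 4. Expected numbers out of 249:
  tall purple-flowered: 249 × 1/4 = 62.25
  tall white-flowered: 249 × 1/4 = 62.25
  dwarf purple-flowered: 249 × 1/4 = 62.25
  dwarf white-flowered: 249 × 1/4 = 62.25
Contribution of dwarf white-flowered: (61 − 62.25)² / 62.25 = 0.0251

0.025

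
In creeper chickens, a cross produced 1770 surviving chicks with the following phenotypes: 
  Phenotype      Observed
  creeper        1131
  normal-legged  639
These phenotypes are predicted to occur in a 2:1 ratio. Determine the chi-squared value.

Expected counts for N = 1770 under a 2:1 ratio (total parts = 3):
  creeper: 1770 × 2/3 = 1180
  normal-legged: 1770 × 1/3 = 590
χ² = Σ (O − E)² / E
  creeper: (1131 − 1180)² / 1180 = 2.0347
  normal-legged: (639 − 590)² / 590 = 4.0695
χ² = 2.0347 + 4.0695 = 6.1042 ≈ 6.104

6.104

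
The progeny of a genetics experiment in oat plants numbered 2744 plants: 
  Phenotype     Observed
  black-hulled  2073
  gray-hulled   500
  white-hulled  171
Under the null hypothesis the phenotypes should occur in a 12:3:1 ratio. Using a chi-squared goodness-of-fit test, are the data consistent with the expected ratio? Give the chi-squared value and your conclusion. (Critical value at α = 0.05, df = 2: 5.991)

Under the 12:3:1 hypothesis (Σ ratio = 16, N = 2744):
  black-hulled: 2744 × 12/16 = 2058
  gray-hulled: 2744 × 3/16 = 514.5
  white-hulled: 2744 × 1/16 = 171.5
χ² = Σ (O − E)² / E
  black-hulled: (2073 − 2058)² / 2058 = 0.1093
  gray-hulled: (500 − 514.5)² / 514.5 = 0.4086
  white-hulled: (171 − 171.5)² / 171.5 = 0.0015
χ² = 0.1093 + 0.4086 + 0.0015 = 0.5194 ≈ 0.519
Degrees of freedom = 3 − 1 = 2; critical value at α = 0.05 is 5.991.
Since 0.519 < 5.991, we fail to reject the null hypothesis — the data are consistent with the 12:3:1 ratio.

0.519; consistent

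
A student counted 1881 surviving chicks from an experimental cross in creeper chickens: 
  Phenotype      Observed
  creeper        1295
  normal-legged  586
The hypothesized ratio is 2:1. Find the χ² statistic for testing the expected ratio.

The 2:1 ratio has 3 parts, so with N = 1881 the expected counts are:
  creeper: 1881 × 2/3 = 1254
  normal-legged: 1881 × 1/3 = 627
χ² = Σ (O − E)² / E
  creeper: (1295 − 1254)² / 1254 = 1.3405
  normal-legged: (586 − 627)² / 627 = 2.6810
χ² = 1.3405 + 2.6810 = 4.0215 ≈ 4.022

4.022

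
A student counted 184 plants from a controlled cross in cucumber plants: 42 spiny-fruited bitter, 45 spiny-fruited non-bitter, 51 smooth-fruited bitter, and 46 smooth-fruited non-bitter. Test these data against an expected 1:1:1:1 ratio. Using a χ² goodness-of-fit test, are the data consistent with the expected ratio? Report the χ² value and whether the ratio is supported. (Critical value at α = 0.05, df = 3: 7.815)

0.913; consistent

Total ratio parts = 4. Expected numbers out of 184:
  spiny-fruited bitter: 184 × 1/4 = 46
  spiny-fruited non-bitter: 184 × 1/4 = 46
  smooth-fruited bitter: 184 × 1/4 = 46
  smooth-fruited non-bitter: 184 × 1/4 = 46
χ² = Σ (O − E)² / E
  spiny-fruited bitter: (42 − 46)² / 46 = 0.3478
  spiny-fruited non-bitter: (45 − 46)² / 46 = 0.0217
  smooth-fruited bitter: (51 − 46)² / 46 = 0.5435
  smooth-fruited non-bitter: (46 − 46)² / 46 = 0.0000
χ² = 0.3478 + 0.0217 + 0.5435 + 0.0000 = 0.913
Degrees of freedom = 4 − 1 = 3; critical value at α = 0.05 is 7.815.
Since 0.913 < 7.815, we fail to reject the null hypothesis — the data are consistent with the 1:1:1:1 ratio.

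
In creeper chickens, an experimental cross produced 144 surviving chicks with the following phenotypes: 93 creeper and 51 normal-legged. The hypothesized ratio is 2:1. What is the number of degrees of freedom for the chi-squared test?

A goodness-of-fit test with 2 phenotype classes has df = 2 − 1 = 1.

1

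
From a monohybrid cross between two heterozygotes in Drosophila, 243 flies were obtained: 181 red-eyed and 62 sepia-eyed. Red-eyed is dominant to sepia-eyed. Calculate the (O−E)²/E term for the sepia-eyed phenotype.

For a monohybrid cross between heterozygotes with complete dominance, the expected phenotypic ratio is 3:1.
Total ratio parts = 4. Expected numbers out of 243:
  red-eyed: 243 × 3/4 = 182.25
  sepia-eyed: 243 × 1/4 = 60.75
Contribution of sepia-eyed: (62 − 60.75)² / 60.75 = 0.0257

0.026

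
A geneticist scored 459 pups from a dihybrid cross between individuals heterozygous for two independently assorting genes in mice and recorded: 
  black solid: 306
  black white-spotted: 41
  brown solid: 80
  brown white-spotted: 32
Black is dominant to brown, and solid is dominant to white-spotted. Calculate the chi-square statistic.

33.259

A dihybrid F₂ with independent assortment and complete dominance at both loci gives a 9:3:3:1 phenotypic ratio.
The 9:3:3:1 ratio has 16 parts, so with N = 459 the expected counts are:
  black solid: 459 × 9/16 = 258.1875
  black white-spotted: 459 × 3/16 = 86.0625
  brown solid: 459 × 3/16 = 86.0625
  brown white-spotted: 459 × 1/16 = 28.6875
χ² = Σ (O − E)² / E
  black solid: (306 − 258.1875)² / 258.1875 = 8.8542
  black white-spotted: (41 − 86.0625)² / 86.0625 = 23.5948
  brown solid: (80 − 86.0625)² / 86.0625 = 0.4271
  brown white-spotted: (32 − 28.6875)² / 28.6875 = 0.3825
χ² = 8.8542 + 23.5948 + 0.4271 + 0.3825 = 33.2586 ≈ 33.259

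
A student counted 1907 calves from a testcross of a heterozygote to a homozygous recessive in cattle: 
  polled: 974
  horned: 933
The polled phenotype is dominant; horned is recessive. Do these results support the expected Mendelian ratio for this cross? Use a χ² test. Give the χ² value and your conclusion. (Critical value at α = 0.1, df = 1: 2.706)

0.881; consistent

A testcross of a heterozygote (Aa × aa) gives a 1:1 phenotypic ratio.
Expected counts for N = 1907 under a 1:1 ratio (total parts = 2):
  polled: 1907 × 1/2 = 953.5
  horned: 1907 × 1/2 = 953.5
χ² = Σ (O − E)² / E
  polled: (974 − 953.5)² / 953.5 = 0.4407
  horned: (933 − 953.5)² / 953.5 = 0.4407
χ² = 0.4407 + 0.4407 = 0.8814 ≈ 0.881
Degrees of freedom = 2 − 1 = 1; critical value at α = 0.1 is 2.706.
Since 0.881 < 2.706, we fail to reject the null hypothesis — the data are consistent with the 1:1 ratio.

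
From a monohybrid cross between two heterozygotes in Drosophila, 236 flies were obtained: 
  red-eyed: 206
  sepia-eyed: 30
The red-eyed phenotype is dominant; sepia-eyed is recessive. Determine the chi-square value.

19.006

For a monohybrid cross between heterozygotes with complete dominance, the expected phenotypic ratio is 3:1.
Total ratio parts = 4. Expected numbers out of 236:
  red-eyed: 236 × 3/4 = 177
  sepia-eyed: 236 × 1/4 = 59
χ² = Σ (O − E)² / E
  red-eyed: (206 − 177)² / 177 = 4.7514
  sepia-eyed: (30 − 59)² / 59 = 14.2542
χ² = 4.7514 + 14.2542 = 19.0056 ≈ 19.006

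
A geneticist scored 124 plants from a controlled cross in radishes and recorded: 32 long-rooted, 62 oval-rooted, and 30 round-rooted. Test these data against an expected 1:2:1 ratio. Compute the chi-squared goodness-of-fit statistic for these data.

The 1:2:1 ratio has 4 parts, so with N = 124 the expected counts are:
  long-rooted: 124 × 1/4 = 31
  oval-rooted: 124 × 2/4 = 62
  round-rooted: 124 × 1/4 = 31
χ² = Σ (O − E)² / E
  long-rooted: (32 − 31)² / 31 = 0.0323
  oval-rooted: (62 − 62)² / 62 = 0.0000
  round-rooted: (30 − 31)² / 31 = 0.0323
χ² = 0.0323 + 0.0000 + 0.0323 = 0.0646 ≈ 0.065

0.065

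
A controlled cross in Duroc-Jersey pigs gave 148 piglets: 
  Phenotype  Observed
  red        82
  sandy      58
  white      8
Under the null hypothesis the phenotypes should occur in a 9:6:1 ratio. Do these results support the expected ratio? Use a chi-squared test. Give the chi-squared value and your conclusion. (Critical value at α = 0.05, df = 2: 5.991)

Total ratio parts = 16. Expected numbers out of 148:
  red: 148 × 9/16 = 83.25
  sandy: 148 × 6/16 = 55.5
  white: 148 × 1/16 = 9.25
χ² = Σ (O − E)² / E
  red: (82 − 83.25)² / 83.25 = 0.0188
  sandy: (58 − 55.5)² / 55.5 = 0.1126
  white: (8 − 9.25)² / 9.25 = 0.1689
χ² = 0.0188 + 0.1126 + 0.1689 = 0.3003 ≈ 0.300
Degrees of freedom = 3 − 1 = 2; critical value at α = 0.05 is 5.991.
Since 0.300 < 5.991, we fail to reject the null hypothesis — the data are consistent with the 9:6:1 ratio.

0.300; consistent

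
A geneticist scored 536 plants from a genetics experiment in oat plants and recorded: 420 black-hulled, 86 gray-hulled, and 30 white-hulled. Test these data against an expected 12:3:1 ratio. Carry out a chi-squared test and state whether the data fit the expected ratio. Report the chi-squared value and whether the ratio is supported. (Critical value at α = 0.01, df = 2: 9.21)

Under the 12:3:1 hypothesis (Σ ratio = 16, N = 536):
  black-hulled: 536 × 12/16 = 402
  gray-hulled: 536 × 3/16 = 100.5
  white-hulled: 536 × 1/16 = 33.5
χ² = Σ (O − E)² / E
  black-hulled: (420 − 402)² / 402 = 0.8060
  gray-hulled: (86 − 100.5)² / 100.5 = 2.0920
  white-hulled: (30 − 33.5)² / 33.5 = 0.3657
χ² = 0.8060 + 2.0920 + 0.3657 = 3.2637 ≈ 3.264
Degrees of freedom = 3 − 1 = 2; critical value at α = 0.01 is 9.21.
Since 3.264 < 9.21, we fail to reject the null hypothesis — the data are consistent with the 12:3:1 ratio.

3.264; consistent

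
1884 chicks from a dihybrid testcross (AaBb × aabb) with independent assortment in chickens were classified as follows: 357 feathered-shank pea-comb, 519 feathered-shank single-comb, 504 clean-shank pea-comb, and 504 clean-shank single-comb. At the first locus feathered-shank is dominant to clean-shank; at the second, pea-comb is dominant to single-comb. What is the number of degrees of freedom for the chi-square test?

3

A dihybrid testcross with independent assortment gives a 1:1:1:1 ratio.
A goodness-of-fit test with 4 phenotype classes has df = 4 − 1 = 3.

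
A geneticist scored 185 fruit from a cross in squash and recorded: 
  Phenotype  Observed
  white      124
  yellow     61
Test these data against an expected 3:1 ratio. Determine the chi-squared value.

6.272

Under the 3:1 hypothesis (Σ ratio = 4, N = 185):
  white: 185 × 3/4 = 138.75
  yellow: 185 × 1/4 = 46.25
χ² = Σ (O − E)² / E
  white: (124 − 138.75)² / 138.75 = 1.5680
  yellow: (61 − 46.25)² / 46.25 = 4.7041
χ² = 1.5680 + 4.7041 = 6.2721 ≈ 6.272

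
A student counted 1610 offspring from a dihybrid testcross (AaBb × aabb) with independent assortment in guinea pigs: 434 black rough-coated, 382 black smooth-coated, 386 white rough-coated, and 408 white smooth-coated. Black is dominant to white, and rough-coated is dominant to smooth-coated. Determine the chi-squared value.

4.261

A dihybrid testcross with independent assortment gives a 1:1:1:1 ratio.
Under the 1:1:1:1 hypothesis (Σ ratio = 4, N = 1610):
  black rough-coated: 1610 × 1/4 = 402.5
  black smooth-coated: 1610 × 1/4 = 402.5
  white rough-coated: 1610 × 1/4 = 402.5
  white smooth-coated: 1610 × 1/4 = 402.5
χ² = Σ (O − E)² / E
  black rough-coated: (434 − 402.5)² / 402.5 = 2.4652
  black smooth-coated: (382 − 402.5)² / 402.5 = 1.0441
  white rough-coated: (386 − 402.5)² / 402.5 = 0.6764
  white smooth-coated: (408 − 402.5)² / 402.5 = 0.0752
χ² = 2.4652 + 1.0441 + 0.6764 + 0.0752 = 4.2609 ≈ 4.261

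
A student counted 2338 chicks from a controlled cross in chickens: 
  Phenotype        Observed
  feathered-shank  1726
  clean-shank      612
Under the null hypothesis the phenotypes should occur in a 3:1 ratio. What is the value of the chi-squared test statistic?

1.725

Total ratio parts = 4. Expected numbers out of 2338:
  feathered-shank: 2338 × 3/4 = 1753.5
  clean-shank: 2338 × 1/4 = 584.5
χ² = Σ (O − E)² / E
  feathered-shank: (1726 − 1753.5)² / 1753.5 = 0.4313
  clean-shank: (612 − 584.5)² / 584.5 = 1.2938
χ² = 0.4313 + 1.2938 = 1.7251 ≈ 1.725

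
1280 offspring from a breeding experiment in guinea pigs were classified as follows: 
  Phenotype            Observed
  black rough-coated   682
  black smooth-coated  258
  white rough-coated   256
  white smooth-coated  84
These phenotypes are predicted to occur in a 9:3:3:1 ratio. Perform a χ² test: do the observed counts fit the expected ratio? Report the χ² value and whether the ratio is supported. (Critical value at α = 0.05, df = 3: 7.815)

Total ratio parts = 16. Expected numbers out of 1280:
  black rough-coated: 1280 × 9/16 = 720
  black smooth-coated: 1280 × 3/16 = 240
  white rough-coated: 1280 × 3/16 = 240
  white smooth-coated: 1280 × 1/16 = 80
χ² = Σ (O − E)² / E
  black rough-coated: (682 − 720)² / 720 = 2.0056
  black smooth-coated: (258 − 240)² / 240 = 1.3500
  white rough-coated: (256 − 240)² / 240 = 1.0667
  white smooth-coated: (84 − 80)² / 80 = 0.2000
χ² = 2.0056 + 1.3500 + 1.0667 + 0.2000 = 4.6223 ≈ 4.622
Degrees of freedom = 4 − 1 = 3; critical value at α = 0.05 is 7.815.
Since 4.622 < 7.815, we fail to reject the null hypothesis — the data are consistent with the 9:3:3:1 ratio.

4.622; consistent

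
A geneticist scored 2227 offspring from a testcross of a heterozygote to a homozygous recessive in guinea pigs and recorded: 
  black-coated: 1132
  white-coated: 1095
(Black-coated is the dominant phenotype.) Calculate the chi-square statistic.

0.615

A testcross of a heterozygote (Aa × aa) gives a 1:1 phenotypic ratio.
The 1:1 ratio has 2 parts, so with N = 2227 the expected counts are:
  black-coated: 2227 × 1/2 = 1113.5
  white-coated: 2227 × 1/2 = 1113.5
χ² = Σ (O − E)² / E
  black-coated: (1132 − 1113.5)² / 1113.5 = 0.3074
  white-coated: (1095 − 1113.5)² / 1113.5 = 0.3074
χ² = 0.3074 + 0.3074 = 0.6148 ≈ 0.615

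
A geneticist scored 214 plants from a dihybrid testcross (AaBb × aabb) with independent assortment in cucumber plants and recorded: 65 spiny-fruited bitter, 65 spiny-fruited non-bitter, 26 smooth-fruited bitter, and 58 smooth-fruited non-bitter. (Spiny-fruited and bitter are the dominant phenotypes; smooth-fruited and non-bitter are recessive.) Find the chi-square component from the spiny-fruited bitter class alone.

A dihybrid testcross with independent assortment gives a 1:1:1:1 ratio.
The 1:1:1:1 ratio has 4 parts, so with N = 214 the expected counts are:
  spiny-fruited bitter: 214 × 1/4 = 53.5
  spiny-fruited non-bitter: 214 × 1/4 = 53.5
  smooth-fruited bitter: 214 × 1/4 = 53.5
  smooth-fruited non-bitter: 214 × 1/4 = 53.5
Contribution of spiny-fruited bitter: (65 − 53.5)² / 53.5 = 2.4720

2.472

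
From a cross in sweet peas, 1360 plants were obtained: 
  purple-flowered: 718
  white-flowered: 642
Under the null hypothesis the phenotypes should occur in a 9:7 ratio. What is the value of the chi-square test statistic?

6.600

The 9:7 ratio has 16 parts, so with N = 1360 the expected counts are:
  purple-flowered: 1360 × 9/16 = 765
  white-flowered: 1360 × 7/16 = 595
χ² = Σ (O − E)² / E
  purple-flowered: (718 − 765)² / 765 = 2.8876
  white-flowered: (642 − 595)² / 595 = 3.7126
χ² = 2.8876 + 3.7126 = 6.6002 ≈ 6.600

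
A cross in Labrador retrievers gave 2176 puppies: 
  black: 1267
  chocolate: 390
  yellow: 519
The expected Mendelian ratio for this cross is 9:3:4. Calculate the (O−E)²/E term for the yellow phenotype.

1.149

The 9:3:4 ratio has 16 parts, so with N = 2176 the expected counts are:
  black: 2176 × 9/16 = 1224
  chocolate: 2176 × 3/16 = 408
  yellow: 2176 × 4/16 = 544
Contribution of yellow: (519 − 544)² / 544 = 1.1489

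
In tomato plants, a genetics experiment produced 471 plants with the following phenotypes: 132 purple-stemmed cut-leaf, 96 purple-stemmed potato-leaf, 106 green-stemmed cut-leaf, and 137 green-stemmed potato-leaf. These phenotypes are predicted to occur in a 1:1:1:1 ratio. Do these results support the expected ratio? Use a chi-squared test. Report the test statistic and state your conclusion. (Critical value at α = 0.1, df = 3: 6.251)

10.062; not consistent

Under the 1:1:1:1 hypothesis (Σ ratio = 4, N = 471):
  purple-stemmed cut-leaf: 471 × 1/4 = 117.75
  purple-stemmed potato-leaf: 471 × 1/4 = 117.75
  green-stemmed cut-leaf: 471 × 1/4 = 117.75
  green-stemmed potato-leaf: 471 × 1/4 = 117.75
χ² = Σ (O − E)² / E
  purple-stemmed cut-leaf: (132 − 117.75)² / 117.75 = 1.7245
  purple-stemmed potato-leaf: (96 − 117.75)² / 117.75 = 4.0175
  green-stemmed cut-leaf: (106 − 117.75)² / 117.75 = 1.1725
  green-stemmed potato-leaf: (137 − 117.75)² / 117.75 = 3.1470
χ² = 1.7245 + 4.0175 + 1.1725 + 3.1470 = 10.0615 ≈ 10.062
Degrees of freedom = 4 − 1 = 3; critical value at α = 0.1 is 6.251.
Since 10.062 > 6.251, we reject the null hypothesis — the data do not fit the 1:1:1:1 ratio.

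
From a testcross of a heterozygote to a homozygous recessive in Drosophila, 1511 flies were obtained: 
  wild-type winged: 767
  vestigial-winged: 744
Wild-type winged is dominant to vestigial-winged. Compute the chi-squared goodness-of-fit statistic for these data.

A testcross of a heterozygote (Aa × aa) gives a 1:1 phenotypic ratio.
The 1:1 ratio has 2 parts, so with N = 1511 the expected counts are:
  wild-type winged: 1511 × 1/2 = 755.5
  vestigial-winged: 1511 × 1/2 = 755.5
χ² = Σ (O − E)² / E
  wild-type winged: (767 − 755.5)² / 755.5 = 0.1750
  vestigial-winged: (744 − 755.5)² / 755.5 = 0.1750
χ² = 0.1750 + 0.1750 = 0.350

0.350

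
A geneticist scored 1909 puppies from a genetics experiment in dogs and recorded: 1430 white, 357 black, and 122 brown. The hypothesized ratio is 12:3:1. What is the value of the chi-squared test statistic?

0.065

Total ratio parts = 16. Expected numbers out of 1909:
  white: 1909 × 12/16 = 1431.75
  black: 1909 × 3/16 = 357.9375
  brown: 1909 × 1/16 = 119.3125
χ² = Σ (O − E)² / E
  white: (1430 − 1431.75)² / 1431.75 = 0.0021
  black: (357 − 357.9375)² / 357.9375 = 0.0025
  brown: (122 − 119.3125)² / 119.3125 = 0.0605
χ² = 0.0021 + 0.0025 + 0.0605 = 0.0651 ≈ 0.065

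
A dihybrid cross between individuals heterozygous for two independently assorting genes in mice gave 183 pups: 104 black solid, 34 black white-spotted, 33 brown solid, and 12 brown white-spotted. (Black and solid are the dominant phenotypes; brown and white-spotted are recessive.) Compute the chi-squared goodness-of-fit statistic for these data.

A dihybrid F₂ with independent assortment and complete dominance at both loci gives a 9:3:3:1 phenotypic ratio.
Total ratio parts = 16. Expected numbers out of 183:
  black solid: 183 × 9/16 = 102.9375
  black white-spotted: 183 × 3/16 = 34.3125
  brown solid: 183 × 3/16 = 34.3125
  brown white-spotted: 183 × 1/16 = 11.4375
χ² = Σ (O − E)² / E
  black solid: (104 − 102.9375)² / 102.9375 = 0.0110
  black white-spotted: (34 − 34.3125)² / 34.3125 = 0.0028
  brown solid: (33 − 34.3125)² / 34.3125 = 0.0502
  brown white-spotted: (12 − 11.4375)² / 11.4375 = 0.0277
χ² = 0.0110 + 0.0028 + 0.0502 + 0.0277 = 0.0917 ≈ 0.092

0.092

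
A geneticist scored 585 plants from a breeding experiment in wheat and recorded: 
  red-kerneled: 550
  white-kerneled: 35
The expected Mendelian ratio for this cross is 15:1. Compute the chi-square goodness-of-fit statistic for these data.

Under the 15:1 hypothesis (Σ ratio = 16, N = 585):
  red-kerneled: 585 × 15/16 = 548.4375
  white-kerneled: 585 × 1/16 = 36.5625
χ² = Σ (O − E)² / E
  red-kerneled: (550 − 548.4375)² / 548.4375 = 0.0045
  white-kerneled: (35 − 36.5625)² / 36.5625 = 0.0668
χ² = 0.0045 + 0.0668 = 0.0713 ≈ 0.071

0.071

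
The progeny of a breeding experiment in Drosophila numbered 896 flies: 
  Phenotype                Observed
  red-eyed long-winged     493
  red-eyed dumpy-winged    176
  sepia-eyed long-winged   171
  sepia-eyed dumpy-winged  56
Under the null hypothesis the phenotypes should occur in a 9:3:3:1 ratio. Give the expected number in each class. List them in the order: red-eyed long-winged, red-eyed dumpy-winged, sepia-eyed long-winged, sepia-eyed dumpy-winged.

504, 168, 168, 56

The 9:3:3:1 ratio has 16 parts, so with N = 896 the expected counts are:
  red-eyed long-winged: 896 × 9/16 = 504
  red-eyed dumpy-winged: 896 × 3/16 = 168
  sepia-eyed long-winged: 896 × 3/16 = 168
  sepia-eyed dumpy-winged: 896 × 1/16 = 56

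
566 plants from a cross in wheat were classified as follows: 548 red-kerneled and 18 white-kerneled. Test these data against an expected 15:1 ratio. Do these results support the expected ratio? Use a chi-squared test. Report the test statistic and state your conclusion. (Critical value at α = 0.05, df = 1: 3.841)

Total ratio parts = 16. Expected numbers out of 566:
  red-kerneled: 566 × 15/16 = 530.625
  white-kerneled: 566 × 1/16 = 35.375
χ² = Σ (O − E)² / E
  red-kerneled: (548 − 530.625)² / 530.625 = 0.5689
  white-kerneled: (18 − 35.375)² / 35.375 = 8.5340
χ² = 0.5689 + 8.5340 = 9.1029 ≈ 9.103
Degrees of freedom = 2 − 1 = 1; critical value at α = 0.05 is 3.841.
Since 9.103 > 3.841, we reject the null hypothesis — the data do not fit the 15:1 ratio.

9.103; not consistent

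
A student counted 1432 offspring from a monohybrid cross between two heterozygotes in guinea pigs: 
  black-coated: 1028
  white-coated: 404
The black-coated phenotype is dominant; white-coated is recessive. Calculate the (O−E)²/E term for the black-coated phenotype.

For a monohybrid cross between heterozygotes with complete dominance, the expected phenotypic ratio is 3:1.
Expected counts for N = 1432 under a 3:1 ratio (total parts = 4):
  black-coated: 1432 × 3/4 = 1074
  white-coated: 1432 × 1/4 = 358
Contribution of black-coated: (1028 − 1074)² / 1074 = 1.9702

1.970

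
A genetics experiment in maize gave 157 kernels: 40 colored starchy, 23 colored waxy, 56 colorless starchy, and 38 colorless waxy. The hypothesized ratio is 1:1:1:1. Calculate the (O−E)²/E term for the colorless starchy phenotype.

Expected counts for N = 157 under a 1:1:1:1 ratio (total parts = 4):
  colored starchy: 157 × 1/4 = 39.25
  colored waxy: 157 × 1/4 = 39.25
  colorless starchy: 157 × 1/4 = 39.25
  colorless waxy: 157 × 1/4 = 39.25
Contribution of colorless starchy: (56 − 39.25)² / 39.25 = 7.1481

7.148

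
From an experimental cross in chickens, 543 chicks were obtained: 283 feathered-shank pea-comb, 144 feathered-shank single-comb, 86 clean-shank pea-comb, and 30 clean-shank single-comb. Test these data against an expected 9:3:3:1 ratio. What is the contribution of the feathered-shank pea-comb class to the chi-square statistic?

Under the 9:3:3:1 hypothesis (Σ ratio = 16, N = 543):
  feathered-shank pea-comb: 543 × 9/16 = 305.4375
  feathered-shank single-comb: 543 × 3/16 = 101.8125
  clean-shank pea-comb: 543 × 3/16 = 101.8125
  clean-shank single-comb: 543 × 1/16 = 33.9375
Contribution of feathered-shank pea-comb: (283 − 305.4375)² / 305.4375 = 1.6483

1.648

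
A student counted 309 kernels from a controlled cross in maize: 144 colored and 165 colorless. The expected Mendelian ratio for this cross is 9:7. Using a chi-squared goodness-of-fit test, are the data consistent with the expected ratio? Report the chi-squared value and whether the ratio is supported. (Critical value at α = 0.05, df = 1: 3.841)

The 9:7 ratio has 16 parts, so with N = 309 the expected counts are:
  colored: 309 × 9/16 = 173.8125
  colorless: 309 × 7/16 = 135.1875
χ² = Σ (O − E)² / E
  colored: (144 − 173.8125)² / 173.8125 = 5.1135
  colorless: (165 − 135.1875)² / 135.1875 = 6.5745
χ² = 5.1135 + 6.5745 = 11.688
Degrees of freedom = 2 − 1 = 1; critical value at α = 0.05 is 3.841.
Since 11.688 > 3.841, we reject the null hypothesis — the data do not fit the 9:7 ratio.

11.688; not consistent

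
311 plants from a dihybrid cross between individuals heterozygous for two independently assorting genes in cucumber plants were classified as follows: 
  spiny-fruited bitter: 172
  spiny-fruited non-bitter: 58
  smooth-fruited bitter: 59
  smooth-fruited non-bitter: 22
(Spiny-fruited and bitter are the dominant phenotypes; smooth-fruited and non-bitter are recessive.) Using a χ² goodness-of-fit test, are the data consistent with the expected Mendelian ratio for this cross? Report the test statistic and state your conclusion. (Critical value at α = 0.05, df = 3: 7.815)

0.397; consistent

A dihybrid F₂ with independent assortment and complete dominance at both loci gives a 9:3:3:1 phenotypic ratio.
The 9:3:3:1 ratio has 16 parts, so with N = 311 the expected counts are:
  spiny-fruited bitter: 311 × 9/16 = 174.9375
  spiny-fruited non-bitter: 311 × 3/16 = 58.3125
  smooth-fruited bitter: 311 × 3/16 = 58.3125
  smooth-fruited non-bitter: 311 × 1/16 = 19.4375
χ² = Σ (O − E)² / E
  spiny-fruited bitter: (172 − 174.9375)² / 174.9375 = 0.0493
  spiny-fruited non-bitter: (58 − 58.3125)² / 58.3125 = 0.0017
  smooth-fruited bitter: (59 − 58.3125)² / 58.3125 = 0.0081
  smooth-fruited non-bitter: (22 − 19.4375)² / 19.4375 = 0.3378
χ² = 0.0493 + 0.0017 + 0.0081 + 0.3378 = 0.3969 ≈ 0.397
Degrees of freedom = 4 − 1 = 3; critical value at α = 0.05 is 7.815.
Since 0.397 < 7.815, we fail to reject the null hypothesis — the data are consistent with the 9:3:3:1 ratio.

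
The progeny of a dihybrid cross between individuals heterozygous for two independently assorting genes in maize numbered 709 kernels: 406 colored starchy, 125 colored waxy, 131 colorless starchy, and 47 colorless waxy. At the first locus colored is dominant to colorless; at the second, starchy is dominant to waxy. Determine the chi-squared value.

0.795

A dihybrid F₂ with independent assortment and complete dominance at both loci gives a 9:3:3:1 phenotypic ratio.
Under the 9:3:3:1 hypothesis (Σ ratio = 16, N = 709):
  colored starchy: 709 × 9/16 = 398.8125
  colored waxy: 709 × 3/16 = 132.9375
  colorless starchy: 709 × 3/16 = 132.9375
  colorless waxy: 709 × 1/16 = 44.3125
χ² = Σ (O − E)² / E
  colored starchy: (406 − 398.8125)² / 398.8125 = 0.1295
  colored waxy: (125 − 132.9375)² / 132.9375 = 0.4739
  colorless starchy: (131 − 132.9375)² / 132.9375 = 0.0282
  colorless waxy: (47 − 44.3125)² / 44.3125 = 0.1630
χ² = 0.1295 + 0.4739 + 0.0282 + 0.1630 = 0.7946 ≈ 0.795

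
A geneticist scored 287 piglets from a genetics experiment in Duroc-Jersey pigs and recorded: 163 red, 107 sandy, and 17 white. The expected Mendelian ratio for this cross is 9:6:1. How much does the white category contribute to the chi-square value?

0.049

Under the 9:6:1 hypothesis (Σ ratio = 16, N = 287):
  red: 287 × 9/16 = 161.4375
  sandy: 287 × 6/16 = 107.625
  white: 287 × 1/16 = 17.9375
Contribution of white: (17 − 17.9375)² / 17.9375 = 0.0490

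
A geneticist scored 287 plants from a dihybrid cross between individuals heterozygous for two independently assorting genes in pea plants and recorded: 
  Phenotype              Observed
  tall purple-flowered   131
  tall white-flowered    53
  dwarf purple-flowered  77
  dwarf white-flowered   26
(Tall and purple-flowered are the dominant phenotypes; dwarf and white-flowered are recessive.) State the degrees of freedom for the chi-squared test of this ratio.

A dihybrid F₂ with independent assortment and complete dominance at both loci gives a 9:3:3:1 phenotypic ratio.
A goodness-of-fit test with 4 phenotype classes has df = 4 − 1 = 3.

3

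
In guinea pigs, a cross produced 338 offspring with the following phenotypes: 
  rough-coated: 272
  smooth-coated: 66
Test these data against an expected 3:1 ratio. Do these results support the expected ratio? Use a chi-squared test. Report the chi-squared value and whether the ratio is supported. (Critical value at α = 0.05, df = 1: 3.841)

Under the 3:1 hypothesis (Σ ratio = 4, N = 338):
  rough-coated: 338 × 3/4 = 253.5
  smooth-coated: 338 × 1/4 = 84.5
χ² = Σ (O − E)² / E
  rough-coated: (272 − 253.5)² / 253.5 = 1.3501
  smooth-coated: (66 − 84.5)² / 84.5 = 4.0503
χ² = 1.3501 + 4.0503 = 5.4004 ≈ 5.400
Degrees of freedom = 2 − 1 = 1; critical value at α = 0.05 is 3.841.
Since 5.400 > 3.841, we reject the null hypothesis — the data do not fit the 3:1 ratio.

5.400; not consistent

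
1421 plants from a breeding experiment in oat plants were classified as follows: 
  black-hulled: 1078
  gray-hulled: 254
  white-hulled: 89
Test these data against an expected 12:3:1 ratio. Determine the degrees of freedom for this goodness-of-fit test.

A goodness-of-fit test with 3 phenotype classes has df = 3 − 1 = 2.

2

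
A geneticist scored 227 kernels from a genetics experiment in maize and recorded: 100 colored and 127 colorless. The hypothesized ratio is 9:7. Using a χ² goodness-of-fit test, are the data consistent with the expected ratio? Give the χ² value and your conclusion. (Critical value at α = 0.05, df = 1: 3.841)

13.723; not consistent

The 9:7 ratio has 16 parts, so with N = 227 the expected counts are:
  colored: 227 × 9/16 = 127.6875
  colorless: 227 × 7/16 = 99.3125
χ² = Σ (O − E)² / E
  colored: (100 − 127.6875)² / 127.6875 = 6.0037
  colorless: (127 − 99.3125)² / 99.3125 = 7.7190
χ² = 6.0037 + 7.7190 = 13.7227 ≈ 13.723
Degrees of freedom = 2 − 1 = 1; critical value at α = 0.05 is 3.841.
Since 13.723 > 3.841, we reject the null hypothesis — the data do not fit the 9:7 ratio.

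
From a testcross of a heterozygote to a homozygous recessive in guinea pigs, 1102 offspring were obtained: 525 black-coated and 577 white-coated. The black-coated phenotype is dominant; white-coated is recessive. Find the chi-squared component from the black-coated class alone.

A testcross of a heterozygote (Aa × aa) gives a 1:1 phenotypic ratio.
Expected counts for N = 1102 under a 1:1 ratio (total parts = 2):
  black-coated: 1102 × 1/2 = 551
  white-coated: 1102 × 1/2 = 551
Contribution of black-coated: (525 − 551)² / 551 = 1.2269

1.227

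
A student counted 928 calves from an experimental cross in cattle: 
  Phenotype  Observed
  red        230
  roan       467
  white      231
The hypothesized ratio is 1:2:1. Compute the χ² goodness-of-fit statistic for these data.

Total ratio parts = 4. Expected numbers out of 928:
  red: 928 × 1/4 = 232
  roan: 928 × 2/4 = 464
  white: 928 × 1/4 = 232
χ² = Σ (O − E)² / E
  red: (230 − 232)² / 232 = 0.0172
  roan: (467 − 464)² / 464 = 0.0194
  white: (231 − 232)² / 232 = 0.0043
χ² = 0.0172 + 0.0194 + 0.0043 = 0.0409 ≈ 0.041

0.041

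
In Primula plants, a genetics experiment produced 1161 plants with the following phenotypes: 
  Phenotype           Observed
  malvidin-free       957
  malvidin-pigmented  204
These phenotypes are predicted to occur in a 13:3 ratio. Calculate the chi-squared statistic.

1.059

Under the 13:3 hypothesis (Σ ratio = 16, N = 1161):
  malvidin-free: 1161 × 13/16 = 943.3125
  malvidin-pigmented: 1161 × 3/16 = 217.6875
χ² = Σ (O − E)² / E
  malvidin-free: (957 − 943.3125)² / 943.3125 = 0.1986
  malvidin-pigmented: (204 − 217.6875)² / 217.6875 = 0.8606
χ² = 0.1986 + 0.8606 = 1.0592 ≈ 1.059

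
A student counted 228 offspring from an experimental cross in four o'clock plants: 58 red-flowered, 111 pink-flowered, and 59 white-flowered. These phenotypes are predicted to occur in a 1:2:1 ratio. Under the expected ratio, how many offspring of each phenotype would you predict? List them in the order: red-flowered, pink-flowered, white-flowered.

Under the 1:2:1 hypothesis (Σ ratio = 4, N = 228):
  red-flowered: 228 × 1/4 = 57
  pink-flowered: 228 × 2/4 = 114
  white-flowered: 228 × 1/4 = 57

57, 114, 57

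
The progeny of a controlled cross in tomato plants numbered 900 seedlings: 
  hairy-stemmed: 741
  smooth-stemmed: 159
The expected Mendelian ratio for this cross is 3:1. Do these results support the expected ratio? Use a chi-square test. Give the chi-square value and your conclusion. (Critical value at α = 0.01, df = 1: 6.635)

Total ratio parts = 4. Expected numbers out of 900:
  hairy-stemmed: 900 × 3/4 = 675
  smooth-stemmed: 900 × 1/4 = 225
χ² = Σ (O − E)² / E
  hairy-stemmed: (741 − 675)² / 675 = 6.4533
  smooth-stemmed: (159 − 225)² / 225 = 19.3600
χ² = 6.4533 + 19.3600 = 25.8133 ≈ 25.813
Degrees of freedom = 2 − 1 = 1; critical value at α = 0.01 is 6.635.
Since 25.813 > 6.635, we reject the null hypothesis — the data do not fit the 3:1 ratio.

25.813; not consistent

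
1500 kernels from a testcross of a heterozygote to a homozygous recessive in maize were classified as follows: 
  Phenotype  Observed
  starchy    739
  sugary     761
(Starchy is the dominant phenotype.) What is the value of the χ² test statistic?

0.323

A testcross of a heterozygote (Aa × aa) gives a 1:1 phenotypic ratio.
Expected counts for N = 1500 under a 1:1 ratio (total parts = 2):
  starchy: 1500 × 1/2 = 750
  sugary: 1500 × 1/2 = 750
χ² = Σ (O − E)² / E
  starchy: (739 − 750)² / 750 = 0.1613
  sugary: (761 − 750)² / 750 = 0.1613
χ² = 0.1613 + 0.1613 = 0.3226 ≈ 0.323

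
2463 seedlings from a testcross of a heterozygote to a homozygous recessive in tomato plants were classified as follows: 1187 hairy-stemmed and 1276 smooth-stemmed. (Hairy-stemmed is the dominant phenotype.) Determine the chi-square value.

A testcross of a heterozygote (Aa × aa) gives a 1:1 phenotypic ratio.
Total ratio parts = 2. Expected numbers out of 2463:
  hairy-stemmed: 2463 × 1/2 = 1231.5
  smooth-stemmed: 2463 × 1/2 = 1231.5
χ² = Σ (O − E)² / E
  hairy-stemmed: (1187 − 1231.5)² / 1231.5 = 1.6080
  smooth-stemmed: (1276 − 1231.5)² / 1231.5 = 1.6080
χ² = 1.6080 + 1.6080 = 3.216

3.216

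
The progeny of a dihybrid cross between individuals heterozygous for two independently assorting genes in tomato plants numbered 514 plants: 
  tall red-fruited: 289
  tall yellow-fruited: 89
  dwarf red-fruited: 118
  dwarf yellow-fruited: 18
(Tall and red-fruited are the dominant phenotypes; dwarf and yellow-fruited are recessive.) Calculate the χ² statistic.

A dihybrid F₂ with independent assortment and complete dominance at both loci gives a 9:3:3:1 phenotypic ratio.
The 9:3:3:1 ratio has 16 parts, so with N = 514 the expected counts are:
  tall red-fruited: 514 × 9/16 = 289.125
  tall yellow-fruited: 514 × 3/16 = 96.375
  dwarf red-fruited: 514 × 3/16 = 96.375
  dwarf yellow-fruited: 514 × 1/16 = 32.125
χ² = Σ (O − E)² / E
  tall red-fruited: (289 − 289.125)² / 289.125 = 0.0001
  tall yellow-fruited: (89 − 96.375)² / 96.375 = 0.5644
  dwarf red-fruited: (118 − 96.375)² / 96.375 = 4.8523
  dwarf yellow-fruited: (18 − 32.125)² / 32.125 = 6.2106
χ² = 0.0001 + 0.5644 + 4.8523 + 6.2106 = 11.6274 ≈ 11.627

11.627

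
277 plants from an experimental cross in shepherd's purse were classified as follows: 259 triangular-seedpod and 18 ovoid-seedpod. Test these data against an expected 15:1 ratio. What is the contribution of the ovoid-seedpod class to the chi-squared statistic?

0.027

Under the 15:1 hypothesis (Σ ratio = 16, N = 277):
  triangular-seedpod: 277 × 15/16 = 259.6875
  ovoid-seedpod: 277 × 1/16 = 17.3125
Contribution of ovoid-seedpod: (18 − 17.3125)² / 17.3125 = 0.0273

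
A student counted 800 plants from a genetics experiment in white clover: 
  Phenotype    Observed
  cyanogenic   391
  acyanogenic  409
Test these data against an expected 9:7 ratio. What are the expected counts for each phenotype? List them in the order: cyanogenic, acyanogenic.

Total ratio parts = 16. Expected numbers out of 800:
  cyanogenic: 800 × 9/16 = 450
  acyanogenic: 800 × 7/16 = 350

450, 350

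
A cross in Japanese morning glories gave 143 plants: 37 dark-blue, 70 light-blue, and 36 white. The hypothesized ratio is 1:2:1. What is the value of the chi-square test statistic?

0.077

The 1:2:1 ratio has 4 parts, so with N = 143 the expected counts are:
  dark-blue: 143 × 1/4 = 35.75
  light-blue: 143 × 2/4 = 71.5
  white: 143 × 1/4 = 35.75
χ² = Σ (O − E)² / E
  dark-blue: (37 − 35.75)² / 35.75 = 0.0437
  light-blue: (70 − 71.5)² / 71.5 = 0.0315
  white: (36 − 35.75)² / 35.75 = 0.0017
χ² = 0.0437 + 0.0315 + 0.0017 = 0.0769 ≈ 0.077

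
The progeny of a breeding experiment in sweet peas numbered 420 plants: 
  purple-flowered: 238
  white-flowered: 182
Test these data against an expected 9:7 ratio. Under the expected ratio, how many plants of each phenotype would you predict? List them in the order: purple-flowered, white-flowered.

The 9:7 ratio has 16 parts, so with N = 420 the expected counts are:
  purple-flowered: 420 × 9/16 = 236.25
  white-flowered: 420 × 7/16 = 183.75

236.25, 183.75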